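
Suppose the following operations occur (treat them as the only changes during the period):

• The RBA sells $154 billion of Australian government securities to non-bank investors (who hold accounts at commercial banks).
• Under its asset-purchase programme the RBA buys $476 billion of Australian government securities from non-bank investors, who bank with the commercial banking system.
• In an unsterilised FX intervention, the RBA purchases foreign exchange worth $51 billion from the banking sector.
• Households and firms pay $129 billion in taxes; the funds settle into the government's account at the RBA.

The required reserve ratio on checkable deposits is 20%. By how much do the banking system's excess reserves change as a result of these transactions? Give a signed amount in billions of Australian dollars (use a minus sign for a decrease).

Asset sale (to non-banks) $154 billion: reserves −$154B, deposits −$154B.
Asset purchase (from non-banks) $476 billion: reserves +$476B, deposits +$476B.
FX purchase $51 billion: reserves +$51B, deposits 0.
Government account inflow $129 billion: reserves −$129B, deposits −$129B.
Totals: Δreserves = +$244B, Δdeposits = +$193B.
Δrequired reserves = 20% × +$193B = +$38.6B.
Δexcess reserves = Δreserves − Δrequired = +$244B − (+$38.6B) = +$205.4 billion.

+$205.4 billion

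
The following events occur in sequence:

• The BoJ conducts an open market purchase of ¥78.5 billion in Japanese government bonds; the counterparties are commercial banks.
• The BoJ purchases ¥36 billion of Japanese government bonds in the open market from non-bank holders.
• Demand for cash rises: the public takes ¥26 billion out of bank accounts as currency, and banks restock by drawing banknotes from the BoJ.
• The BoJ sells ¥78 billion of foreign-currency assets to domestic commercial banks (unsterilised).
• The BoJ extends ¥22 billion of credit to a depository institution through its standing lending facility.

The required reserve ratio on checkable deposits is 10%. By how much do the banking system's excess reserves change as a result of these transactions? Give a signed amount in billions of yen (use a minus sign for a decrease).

OMO purchase (from banks) ¥78.5 billion: reserves +¥78.5B, deposits 0.
Asset purchase (from non-banks) ¥36 billion: reserves +¥36B, deposits +¥36B.
Currency withdrawal ¥26 billion: reserves −¥26B, deposits −¥26B.
FX sale ¥78 billion: reserves −¥78B, deposits 0.
Discount-window loan ¥22 billion: reserves +¥22B, deposits 0.
Totals: Δreserves = +¥32.5B, Δdeposits = +¥10B.
Δrequired reserves = 10% × +¥10B = +¥1B.
Δexcess reserves = Δreserves − Δrequired = +¥32.5B − (+¥1B) = +¥31.5 billion.

+¥31.5 billion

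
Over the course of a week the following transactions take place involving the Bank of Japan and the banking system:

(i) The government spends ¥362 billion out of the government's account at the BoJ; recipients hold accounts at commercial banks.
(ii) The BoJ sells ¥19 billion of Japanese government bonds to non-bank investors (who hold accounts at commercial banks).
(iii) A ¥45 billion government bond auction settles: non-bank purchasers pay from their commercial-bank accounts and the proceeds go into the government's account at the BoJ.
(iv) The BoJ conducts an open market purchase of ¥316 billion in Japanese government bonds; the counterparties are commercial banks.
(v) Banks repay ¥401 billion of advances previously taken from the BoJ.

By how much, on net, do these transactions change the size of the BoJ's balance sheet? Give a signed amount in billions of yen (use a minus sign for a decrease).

-¥104 billion

BoJ balance sheet:
  Assets:      Securities +¥297B, Loans to banks −¥401B
  Liabilities: Bank reserves +¥213B, Government deposits −¥317B
Commercial banking system:
  Assets:      Reserves at CB +¥213B, Securities −¥316B
  Liabilities: Checkable deposits +¥298B, Borrowings from CB −¥401B
Change in total BoJ assets = -¥104 billion.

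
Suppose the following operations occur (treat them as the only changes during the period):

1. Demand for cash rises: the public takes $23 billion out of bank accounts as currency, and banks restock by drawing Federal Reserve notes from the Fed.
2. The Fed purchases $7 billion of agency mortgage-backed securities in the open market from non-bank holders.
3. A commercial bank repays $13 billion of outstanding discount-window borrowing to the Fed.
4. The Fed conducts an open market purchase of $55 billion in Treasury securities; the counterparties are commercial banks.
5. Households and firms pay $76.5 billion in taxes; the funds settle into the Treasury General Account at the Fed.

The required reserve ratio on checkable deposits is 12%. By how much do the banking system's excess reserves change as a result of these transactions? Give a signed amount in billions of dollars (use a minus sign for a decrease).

-$39.4 billion

Currency withdrawal $23 billion: reserves −$23B, deposits −$23B.
Asset purchase (from non-banks) $7 billion: reserves +$7B, deposits +$7B.
Discount-window repayment $13 billion: reserves −$13B, deposits 0.
OMO purchase (from banks) $55 billion: reserves +$55B, deposits 0.
Government account inflow $76.5 billion: reserves −$76.5B, deposits −$76.5B.
Totals: Δreserves = −$50.5B, Δdeposits = −$92.5B.
Δrequired reserves = 12% × −$92.5B = −$11.1B.
Δexcess reserves = Δreserves − Δrequired = −$50.5B − (−$11.1B) = -$39.4 billion.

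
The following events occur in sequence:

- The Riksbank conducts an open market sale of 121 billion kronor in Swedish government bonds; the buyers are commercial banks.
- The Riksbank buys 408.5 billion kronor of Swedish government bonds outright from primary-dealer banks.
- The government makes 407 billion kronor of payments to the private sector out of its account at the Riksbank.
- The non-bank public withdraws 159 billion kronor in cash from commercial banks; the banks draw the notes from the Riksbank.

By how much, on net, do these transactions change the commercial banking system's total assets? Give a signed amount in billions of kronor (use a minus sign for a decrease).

Riksbank balance sheet:
  Assets:      Securities +287.5B
  Liabilities: Bank reserves +535.5B, Currency in circulation +159B, Government deposits −407B
Commercial banking system:
  Assets:      Reserves at CB +535.5B, Securities −287.5B
  Liabilities: Checkable deposits +248B
Change in total bank assets = +248 billion.

+248 billion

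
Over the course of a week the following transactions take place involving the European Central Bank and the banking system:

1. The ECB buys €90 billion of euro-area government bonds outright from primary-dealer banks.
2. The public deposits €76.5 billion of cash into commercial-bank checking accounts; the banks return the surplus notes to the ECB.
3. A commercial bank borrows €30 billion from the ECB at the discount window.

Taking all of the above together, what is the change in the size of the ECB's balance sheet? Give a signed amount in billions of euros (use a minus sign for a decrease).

ECB balance sheet:
  Assets:      Securities +€90B, Loans to banks +€30B
  Liabilities: Bank reserves +€196.5B, Currency in circulation −€76.5B
Change in total ECB assets = +€120 billion.

+€120 billion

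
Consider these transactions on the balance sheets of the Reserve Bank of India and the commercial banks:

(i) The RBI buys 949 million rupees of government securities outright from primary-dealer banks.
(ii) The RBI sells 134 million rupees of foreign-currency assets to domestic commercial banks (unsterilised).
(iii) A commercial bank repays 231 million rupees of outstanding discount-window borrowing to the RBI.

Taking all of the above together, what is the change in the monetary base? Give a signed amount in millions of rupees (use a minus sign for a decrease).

OMO purchase (from banks) 949 million rupees: RBI balance sheet expands → +949M.
FX sale 134 million rupees: RBI balance sheet contracts → −134M.
Discount-window repayment 231 million rupees: RBI balance sheet contracts → −231M.
Net: 949 − 134 − 231 = +584 million.

+584 million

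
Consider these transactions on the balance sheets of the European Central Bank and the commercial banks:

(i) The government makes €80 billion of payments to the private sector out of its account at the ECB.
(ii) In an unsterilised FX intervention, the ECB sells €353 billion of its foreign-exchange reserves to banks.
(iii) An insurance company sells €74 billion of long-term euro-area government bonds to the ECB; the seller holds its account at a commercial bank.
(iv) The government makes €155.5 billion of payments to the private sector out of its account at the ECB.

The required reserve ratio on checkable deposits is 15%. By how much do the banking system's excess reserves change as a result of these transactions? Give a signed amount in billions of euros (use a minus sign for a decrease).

-€89.925 billion

Government spending €80 billion: reserves +€80B, deposits +€80B.
FX sale €353 billion: reserves −€353B, deposits 0.
Asset purchase (from non-banks) €74 billion: reserves +€74B, deposits +€74B.
Government spending €155.5 billion: reserves +€155.5B, deposits +€155.5B.
Totals: Δreserves = −€43.5B, Δdeposits = +€309.5B.
Δrequired reserves = 15% × +€309.5B = +€46.425B.
Δexcess reserves = Δreserves − Δrequired = −€43.5B − (+€46.425B) = -€89.925 billion.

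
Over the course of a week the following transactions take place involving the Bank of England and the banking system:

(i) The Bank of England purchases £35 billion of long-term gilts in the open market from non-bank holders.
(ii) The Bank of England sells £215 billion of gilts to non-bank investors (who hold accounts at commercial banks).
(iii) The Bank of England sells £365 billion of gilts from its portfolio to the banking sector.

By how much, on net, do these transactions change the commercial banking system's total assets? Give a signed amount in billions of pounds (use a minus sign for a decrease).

Bank of England balance sheet:
  Assets:      Securities −£545B
  Liabilities: Bank reserves −£545B
Commercial banking system:
  Assets:      Reserves at CB −£545B, Securities +£365B
  Liabilities: Checkable deposits −£180B
Change in total bank assets = -£180 billion.

-£180 billion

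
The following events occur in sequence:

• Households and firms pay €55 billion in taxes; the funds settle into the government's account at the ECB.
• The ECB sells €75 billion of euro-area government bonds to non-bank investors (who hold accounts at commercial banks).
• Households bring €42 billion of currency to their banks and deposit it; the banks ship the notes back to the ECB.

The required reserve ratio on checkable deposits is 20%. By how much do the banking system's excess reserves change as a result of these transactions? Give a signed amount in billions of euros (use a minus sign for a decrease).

-€70.4 billion

Government account inflow €55 billion: reserves −€55B, deposits −€55B.
Asset sale (to non-banks) €75 billion: reserves −€75B, deposits −€75B.
Currency deposit €42 billion: reserves +€42B, deposits +€42B.
Totals: Δreserves = −€88B, Δdeposits = −€88B.
Δrequired reserves = 20% × −€88B = −€17.6B.
Δexcess reserves = Δreserves − Δrequired = −€88B − (−€17.6B) = -€70.4 billion.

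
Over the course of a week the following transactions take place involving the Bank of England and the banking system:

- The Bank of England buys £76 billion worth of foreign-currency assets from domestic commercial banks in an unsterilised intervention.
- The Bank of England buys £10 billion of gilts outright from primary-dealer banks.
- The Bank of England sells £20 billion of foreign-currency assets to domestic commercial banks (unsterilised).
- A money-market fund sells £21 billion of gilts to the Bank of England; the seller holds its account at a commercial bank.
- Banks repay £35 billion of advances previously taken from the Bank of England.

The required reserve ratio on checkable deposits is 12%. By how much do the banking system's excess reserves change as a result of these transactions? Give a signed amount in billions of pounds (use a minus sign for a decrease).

FX purchase £76 billion: reserves +£76B, deposits 0.
OMO purchase (from banks) £10 billion: reserves +£10B, deposits 0.
FX sale £20 billion: reserves −£20B, deposits 0.
Asset purchase (from non-banks) £21 billion: reserves +£21B, deposits +£21B.
Discount-window repayment £35 billion: reserves −£35B, deposits 0.
Totals: Δreserves = +£52B, Δdeposits = +£21B.
Δrequired reserves = 12% × +£21B = +£2.52B.
Δexcess reserves = Δreserves − Δrequired = +£52B − (+£2.52B) = +£49.48 billion.

+£49.48 billion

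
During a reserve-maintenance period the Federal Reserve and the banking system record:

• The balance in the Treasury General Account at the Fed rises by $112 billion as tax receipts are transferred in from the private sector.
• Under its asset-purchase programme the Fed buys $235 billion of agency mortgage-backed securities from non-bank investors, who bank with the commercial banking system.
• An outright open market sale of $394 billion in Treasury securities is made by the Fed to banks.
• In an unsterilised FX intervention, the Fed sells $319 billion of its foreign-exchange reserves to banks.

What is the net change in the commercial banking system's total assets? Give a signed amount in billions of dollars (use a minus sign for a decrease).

Fed balance sheet:
  Assets:      Securities −$159B, Foreign assets −$319B
  Liabilities: Bank reserves −$590B, Government deposits +$112B
Commercial banking system:
  Assets:      Reserves at CB −$590B, Securities +$394B, Foreign assets +$319B
  Liabilities: Checkable deposits +$123B
Change in total bank assets = +$123 billion.

+$123 billion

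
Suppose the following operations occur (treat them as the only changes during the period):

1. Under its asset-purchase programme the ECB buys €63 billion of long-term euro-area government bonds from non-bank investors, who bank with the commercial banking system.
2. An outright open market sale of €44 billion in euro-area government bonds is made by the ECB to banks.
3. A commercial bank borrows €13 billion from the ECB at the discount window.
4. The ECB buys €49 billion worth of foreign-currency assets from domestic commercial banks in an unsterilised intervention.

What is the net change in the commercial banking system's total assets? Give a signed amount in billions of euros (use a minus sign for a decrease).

ECB balance sheet:
  Assets:      Securities +€19B, Loans to banks +€13B, Foreign assets +€49B
  Liabilities: Bank reserves +€81B
Commercial banking system:
  Assets:      Reserves at CB +€81B, Securities +€44B, Foreign assets −€49B
  Liabilities: Checkable deposits +€63B, Borrowings from CB +€13B
Change in total bank assets = +€76 billion.

+€76 billion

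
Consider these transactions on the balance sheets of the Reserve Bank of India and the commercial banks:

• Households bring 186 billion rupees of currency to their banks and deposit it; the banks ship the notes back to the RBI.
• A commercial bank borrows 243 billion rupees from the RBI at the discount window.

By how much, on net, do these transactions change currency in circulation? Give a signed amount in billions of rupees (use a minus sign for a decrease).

Currency deposit 186 billion rupees: notes return to the central bank → −186B.
Discount-window loan 243 billion rupees: no currency enters or leaves circulation → 0.
Net: −186 + 0 = -186 billion.

-186 billion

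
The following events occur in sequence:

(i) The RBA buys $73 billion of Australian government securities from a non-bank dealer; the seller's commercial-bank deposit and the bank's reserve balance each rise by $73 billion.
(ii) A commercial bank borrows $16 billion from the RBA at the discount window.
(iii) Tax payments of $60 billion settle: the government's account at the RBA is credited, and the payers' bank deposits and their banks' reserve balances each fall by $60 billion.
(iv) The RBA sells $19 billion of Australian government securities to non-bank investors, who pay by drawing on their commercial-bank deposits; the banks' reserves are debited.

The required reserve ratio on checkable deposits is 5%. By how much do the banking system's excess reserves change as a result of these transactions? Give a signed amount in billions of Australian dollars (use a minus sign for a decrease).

Asset purchase (from non-banks) $73 billion: reserves +$73B, deposits +$73B.
Discount-window loan $16 billion: reserves +$16B, deposits 0.
Government account inflow $60 billion: reserves −$60B, deposits −$60B.
Asset sale (to non-banks) $19 billion: reserves −$19B, deposits −$19B.
Totals: Δreserves = +$10B, Δdeposits = −$6B.
Δrequired reserves = 5% × −$6B = −$0.3B.
Δexcess reserves = Δreserves − Δrequired = +$10B − (−$0.3B) = +$10.3 billion.

+$10.3 billion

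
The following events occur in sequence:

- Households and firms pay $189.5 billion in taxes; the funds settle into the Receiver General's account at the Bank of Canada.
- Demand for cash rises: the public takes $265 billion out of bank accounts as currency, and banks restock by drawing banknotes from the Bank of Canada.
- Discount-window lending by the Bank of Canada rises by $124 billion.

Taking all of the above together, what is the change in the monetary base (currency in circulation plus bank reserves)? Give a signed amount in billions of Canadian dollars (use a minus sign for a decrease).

-$65.5 billion

Bank of Canada balance sheet:
  Assets:      Loans to banks +$124B
  Liabilities: Bank reserves −$330.5B, Currency in circulation +$265B, Government deposits +$189.5B
Monetary base = currency + reserves: +$265B + (−$330.5B) = -$65.5 billion.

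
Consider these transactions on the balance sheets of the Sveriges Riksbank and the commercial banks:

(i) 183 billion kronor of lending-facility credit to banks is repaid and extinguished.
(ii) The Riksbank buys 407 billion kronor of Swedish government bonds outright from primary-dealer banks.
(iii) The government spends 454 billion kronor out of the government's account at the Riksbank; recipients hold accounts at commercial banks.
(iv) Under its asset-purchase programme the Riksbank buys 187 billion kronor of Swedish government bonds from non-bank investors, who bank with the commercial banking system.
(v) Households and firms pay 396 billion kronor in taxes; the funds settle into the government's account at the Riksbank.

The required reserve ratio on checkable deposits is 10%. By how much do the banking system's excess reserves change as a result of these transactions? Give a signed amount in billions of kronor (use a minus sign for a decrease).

Discount-window repayment 183 billion kronor: reserves −183B, deposits 0.
OMO purchase (from banks) 407 billion kronor: reserves +407B, deposits 0.
Government spending 454 billion kronor: reserves +454B, deposits +454B.
Asset purchase (from non-banks) 187 billion kronor: reserves +187B, deposits +187B.
Government account inflow 396 billion kronor: reserves −396B, deposits −396B.
Totals: Δreserves = +469B, Δdeposits = +245B.
Δrequired reserves = 10% × +245B = +24.5B.
Δexcess reserves = Δreserves − Δrequired = +469B − (+24.5B) = +444.5 billion.

+444.5 billion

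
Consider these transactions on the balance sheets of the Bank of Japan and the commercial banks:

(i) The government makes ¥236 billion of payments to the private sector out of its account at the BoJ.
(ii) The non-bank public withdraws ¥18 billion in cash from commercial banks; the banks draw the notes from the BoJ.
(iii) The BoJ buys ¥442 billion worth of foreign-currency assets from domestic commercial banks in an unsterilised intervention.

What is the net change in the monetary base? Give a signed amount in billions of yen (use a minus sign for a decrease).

Government spending ¥236 billion: a non-base liability converts back to reserves → +¥236B.
Currency withdrawal ¥18 billion: just a shift between currency and reserves — both are base money → 0.
FX purchase ¥442 billion: BoJ balance sheet expands → +¥442B.
Net: 236 + 0 + 442 = +¥678 billion.

+¥678 billion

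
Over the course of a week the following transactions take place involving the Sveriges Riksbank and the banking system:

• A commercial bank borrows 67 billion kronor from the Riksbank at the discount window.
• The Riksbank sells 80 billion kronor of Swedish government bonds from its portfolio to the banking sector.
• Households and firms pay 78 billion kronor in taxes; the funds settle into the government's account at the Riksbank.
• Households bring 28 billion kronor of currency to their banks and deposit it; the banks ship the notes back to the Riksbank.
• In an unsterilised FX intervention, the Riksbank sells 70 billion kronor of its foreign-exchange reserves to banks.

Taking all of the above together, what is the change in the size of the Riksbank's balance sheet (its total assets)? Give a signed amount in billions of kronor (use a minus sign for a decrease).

Riksbank balance sheet:
  Assets:      Securities −80B, Loans to banks +67B, Foreign assets −70B
  Liabilities: Bank reserves −133B, Currency in circulation −28B, Government deposits +78B
Change in total Riksbank assets = -83 billion.

-83 billion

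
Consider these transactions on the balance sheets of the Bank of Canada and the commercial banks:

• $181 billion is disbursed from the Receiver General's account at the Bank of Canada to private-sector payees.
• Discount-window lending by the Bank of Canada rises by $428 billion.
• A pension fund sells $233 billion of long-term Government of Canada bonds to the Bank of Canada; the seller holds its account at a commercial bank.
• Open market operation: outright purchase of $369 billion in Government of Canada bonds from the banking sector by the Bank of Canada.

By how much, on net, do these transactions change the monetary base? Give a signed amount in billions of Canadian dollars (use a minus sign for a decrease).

Government spending $181 billion: a non-base liability converts back to reserves → +$181B.
Discount-window loan $428 billion: Bank of Canada balance sheet expands → +$428B.
Asset purchase (from non-banks) $233 billion: Bank of Canada balance sheet expands → +$233B.
OMO purchase (from banks) $369 billion: Bank of Canada balance sheet expands → +$369B.
Net: 181 + 428 + 233 + 369 = +$1211 billion.

+$1211 billion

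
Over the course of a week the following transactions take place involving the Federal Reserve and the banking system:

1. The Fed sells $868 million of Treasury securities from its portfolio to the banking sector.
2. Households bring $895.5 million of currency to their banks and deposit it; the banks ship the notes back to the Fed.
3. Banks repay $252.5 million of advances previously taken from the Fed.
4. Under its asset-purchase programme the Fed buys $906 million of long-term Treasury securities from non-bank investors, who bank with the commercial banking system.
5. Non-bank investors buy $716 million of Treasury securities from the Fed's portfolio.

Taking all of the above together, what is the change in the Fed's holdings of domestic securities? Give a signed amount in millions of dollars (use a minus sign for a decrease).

-$678 million

Fed balance sheet:
  Assets:      Securities −$678M, Loans to banks −$252.5M
  Liabilities: Bank reserves −$35M, Currency in circulation −$895.5M
Commercial banking system:
  Assets:      Reserves at CB −$35M, Securities +$868M
  Liabilities: Checkable deposits +$1085.5M, Borrowings from CB −$252.5M
So the change in the Fed's holdings of domestic securities is -$678 million.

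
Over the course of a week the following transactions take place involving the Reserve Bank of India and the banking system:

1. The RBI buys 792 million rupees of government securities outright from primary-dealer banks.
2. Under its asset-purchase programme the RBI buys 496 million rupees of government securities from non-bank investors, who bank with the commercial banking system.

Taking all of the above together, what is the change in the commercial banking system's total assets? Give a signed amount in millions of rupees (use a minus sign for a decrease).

+496 million

OMO purchase (from banks) 792 million rupees: just an asset swap on bank balance sheets → 0.
Asset purchase (from non-banks) 496 million rupees: bank balance sheets expand → +496M.
Net: 0 + 496 = +496 million.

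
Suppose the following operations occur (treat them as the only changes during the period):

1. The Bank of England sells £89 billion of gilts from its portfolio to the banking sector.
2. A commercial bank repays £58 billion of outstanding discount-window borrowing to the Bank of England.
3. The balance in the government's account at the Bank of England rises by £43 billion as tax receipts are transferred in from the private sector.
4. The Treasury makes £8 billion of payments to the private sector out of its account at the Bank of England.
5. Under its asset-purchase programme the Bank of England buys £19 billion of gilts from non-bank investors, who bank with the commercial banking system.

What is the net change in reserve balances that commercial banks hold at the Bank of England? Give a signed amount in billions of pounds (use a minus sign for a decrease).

OMO sale (to banks) £89 billion: the buying banks pay out of their reserve balances → −£89B.
Discount-window repayment £58 billion: repayment is debited from reserves → −£58B.
Government account inflow £43 billion: funds move from bank reserves into the government account → −£43B.
Government spending £8 billion: government payments flow into bank reserve accounts → +£8B.
Asset purchase (from non-banks) £19 billion: the Bank of England pays by crediting reserve accounts → +£19B.
Net: −89 − 58 − 43 + 8 + 19 = -£163 billion.

-£163 billion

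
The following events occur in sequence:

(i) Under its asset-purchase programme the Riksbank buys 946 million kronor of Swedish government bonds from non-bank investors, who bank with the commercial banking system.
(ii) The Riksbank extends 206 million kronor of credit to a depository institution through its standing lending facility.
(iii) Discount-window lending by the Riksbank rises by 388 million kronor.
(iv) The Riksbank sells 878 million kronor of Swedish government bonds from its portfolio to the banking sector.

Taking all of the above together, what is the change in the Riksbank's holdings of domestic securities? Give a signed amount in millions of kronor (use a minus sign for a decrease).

+68 million

Riksbank balance sheet:
  Assets:      Securities +68M, Loans to banks +594M
  Liabilities: Bank reserves +662M
Commercial banking system:
  Assets:      Reserves at CB +662M, Securities +878M
  Liabilities: Checkable deposits +946M, Borrowings from CB +594M
So the change in the Riksbank's holdings of domestic securities is +68 million.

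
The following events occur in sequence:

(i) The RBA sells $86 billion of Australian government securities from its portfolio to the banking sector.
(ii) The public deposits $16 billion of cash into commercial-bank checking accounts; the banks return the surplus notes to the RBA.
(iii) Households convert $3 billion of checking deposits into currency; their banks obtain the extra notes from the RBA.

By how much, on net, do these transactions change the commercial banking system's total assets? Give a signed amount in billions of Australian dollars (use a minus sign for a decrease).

OMO sale (to banks) $86 billion: just an asset swap on bank balance sheets → 0.
Currency deposit $16 billion: bank balance sheets expand → +$16B.
Currency withdrawal $3 billion: bank balance sheets shrink → −$3B.
Net: 0 + 16 − 3 = +$13 billion.

+$13 billion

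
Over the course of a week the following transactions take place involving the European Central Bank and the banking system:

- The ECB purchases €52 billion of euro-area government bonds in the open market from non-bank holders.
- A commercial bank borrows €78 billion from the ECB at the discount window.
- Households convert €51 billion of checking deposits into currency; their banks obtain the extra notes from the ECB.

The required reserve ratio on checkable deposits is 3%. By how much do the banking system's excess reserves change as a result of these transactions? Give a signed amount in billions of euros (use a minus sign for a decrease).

+€78.97 billion

Asset purchase (from non-banks) €52 billion: reserves +€52B, deposits +€52B.
Discount-window loan €78 billion: reserves +€78B, deposits 0.
Currency withdrawal €51 billion: reserves −€51B, deposits −€51B.
Totals: Δreserves = +€79B, Δdeposits = +€1B.
Δrequired reserves = 3% × +€1B = +€0.03B.
Δexcess reserves = Δreserves − Δrequired = +€79B − (+€0.03B) = +€78.97 billion.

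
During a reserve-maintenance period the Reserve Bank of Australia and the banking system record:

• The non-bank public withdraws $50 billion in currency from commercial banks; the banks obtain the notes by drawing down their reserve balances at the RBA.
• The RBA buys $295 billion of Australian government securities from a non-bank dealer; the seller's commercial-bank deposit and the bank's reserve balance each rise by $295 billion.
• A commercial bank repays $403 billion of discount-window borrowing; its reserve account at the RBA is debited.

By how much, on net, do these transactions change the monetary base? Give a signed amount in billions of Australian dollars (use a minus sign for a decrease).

Currency withdrawal $50 billion: just a shift between currency and reserves — both are base money → 0.
Asset purchase (from non-banks) $295 billion: RBA balance sheet expands → +$295B.
Discount-window repayment $403 billion: RBA balance sheet contracts → −$403B.
Net: 0 + 295 − 403 = -$108 billion.

-$108 billion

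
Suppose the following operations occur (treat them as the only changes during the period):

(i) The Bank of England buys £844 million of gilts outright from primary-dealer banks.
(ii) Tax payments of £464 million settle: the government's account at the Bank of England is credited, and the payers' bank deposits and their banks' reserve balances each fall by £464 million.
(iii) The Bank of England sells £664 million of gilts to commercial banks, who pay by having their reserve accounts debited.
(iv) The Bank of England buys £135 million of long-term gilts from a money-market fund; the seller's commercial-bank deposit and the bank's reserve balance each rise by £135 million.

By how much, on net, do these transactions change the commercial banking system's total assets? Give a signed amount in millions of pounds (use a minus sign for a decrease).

-£329 million

Bank of England balance sheet:
  Assets:      Securities +£315M
  Liabilities: Bank reserves −£149M, Government deposits +£464M
Commercial banking system:
  Assets:      Reserves at CB −£149M, Securities −£180M
  Liabilities: Checkable deposits −£329M
Change in total bank assets = -£329 million.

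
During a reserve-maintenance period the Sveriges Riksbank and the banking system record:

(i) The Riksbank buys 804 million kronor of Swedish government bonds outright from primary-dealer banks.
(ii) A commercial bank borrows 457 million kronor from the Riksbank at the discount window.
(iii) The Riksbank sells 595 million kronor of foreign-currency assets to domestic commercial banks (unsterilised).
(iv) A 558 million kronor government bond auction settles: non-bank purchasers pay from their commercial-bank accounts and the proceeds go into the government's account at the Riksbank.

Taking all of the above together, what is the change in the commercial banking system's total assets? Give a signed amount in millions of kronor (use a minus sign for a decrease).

OMO purchase (from banks) 804 million kronor: just an asset swap on bank balance sheets → 0.
Discount-window loan 457 million kronor: bank balance sheets expand → +457M.
FX sale 595 million kronor: just an asset swap on bank balance sheets → 0.
Government account inflow 558 million kronor: bank balance sheets shrink → −558M.
Net: 0 + 457 + 0 − 558 = -101 million.

-101 million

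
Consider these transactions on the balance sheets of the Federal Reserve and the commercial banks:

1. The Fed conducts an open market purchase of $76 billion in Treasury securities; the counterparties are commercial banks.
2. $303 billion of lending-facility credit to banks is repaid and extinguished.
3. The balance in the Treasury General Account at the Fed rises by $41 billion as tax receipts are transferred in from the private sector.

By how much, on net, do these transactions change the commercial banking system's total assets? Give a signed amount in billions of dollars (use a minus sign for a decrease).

-$344 billion

OMO purchase (from banks) $76 billion: just an asset swap on bank balance sheets → 0.
Discount-window repayment $303 billion: bank balance sheets shrink → −$303B.
Government account inflow $41 billion: bank balance sheets shrink → −$41B.
Net: 0 − 303 − 41 = -$344 billion.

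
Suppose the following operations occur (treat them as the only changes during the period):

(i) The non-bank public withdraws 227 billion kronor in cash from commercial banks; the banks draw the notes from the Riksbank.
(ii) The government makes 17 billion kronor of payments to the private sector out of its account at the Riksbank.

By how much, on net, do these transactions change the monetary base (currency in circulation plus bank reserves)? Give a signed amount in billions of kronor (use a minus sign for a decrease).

+17 billion

Riksbank balance sheet:
  Assets:      no change
  Liabilities: Bank reserves −210B, Currency in circulation +227B, Government deposits −17B
Commercial banking system:
  Assets:      Reserves at CB −210B
  Liabilities: Checkable deposits −210B
Monetary base = currency + reserves: +227B + (−210B) = +17 billion.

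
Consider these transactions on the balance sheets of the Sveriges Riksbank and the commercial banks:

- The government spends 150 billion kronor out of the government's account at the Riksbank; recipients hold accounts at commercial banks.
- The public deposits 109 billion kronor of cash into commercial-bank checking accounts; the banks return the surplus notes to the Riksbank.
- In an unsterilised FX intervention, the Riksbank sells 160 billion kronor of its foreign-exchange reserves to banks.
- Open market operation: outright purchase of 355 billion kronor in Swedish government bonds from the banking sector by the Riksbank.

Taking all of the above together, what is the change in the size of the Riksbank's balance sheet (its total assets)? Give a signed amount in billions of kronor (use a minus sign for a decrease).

Riksbank balance sheet:
  Assets:      Securities +355B, Foreign assets −160B
  Liabilities: Bank reserves +454B, Currency in circulation −109B, Government deposits −150B
Change in total Riksbank assets = +195 billion.

+195 billion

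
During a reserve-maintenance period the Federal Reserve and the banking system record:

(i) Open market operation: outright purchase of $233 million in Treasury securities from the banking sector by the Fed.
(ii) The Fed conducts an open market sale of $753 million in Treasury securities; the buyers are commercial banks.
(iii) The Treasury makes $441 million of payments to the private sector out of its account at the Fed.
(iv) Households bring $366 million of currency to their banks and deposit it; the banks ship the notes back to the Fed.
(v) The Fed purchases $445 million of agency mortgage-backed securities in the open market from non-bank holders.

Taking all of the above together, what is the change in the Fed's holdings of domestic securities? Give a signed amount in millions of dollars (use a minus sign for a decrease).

-$75 million

Fed balance sheet:
  Assets:      Securities −$75M
  Liabilities: Bank reserves +$732M, Currency in circulation −$366M, Government deposits −$441M
Commercial banking system:
  Assets:      Reserves at CB +$732M, Securities +$520M
  Liabilities: Checkable deposits +$1252M
So the change in the Fed's holdings of domestic securities is -$75 million.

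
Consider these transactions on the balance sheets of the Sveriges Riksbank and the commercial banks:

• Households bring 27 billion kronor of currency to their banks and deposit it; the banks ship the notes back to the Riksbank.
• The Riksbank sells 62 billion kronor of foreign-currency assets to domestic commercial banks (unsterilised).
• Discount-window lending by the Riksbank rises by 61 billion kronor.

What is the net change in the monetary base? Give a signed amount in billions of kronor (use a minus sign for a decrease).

-1 billion

Currency deposit 27 billion kronor: just a shift between currency and reserves — both are base money → 0.
FX sale 62 billion kronor: Riksbank balance sheet contracts → −62B.
Discount-window loan 61 billion kronor: Riksbank balance sheet expands → +61B.
Net: 0 − 62 + 61 = -1 billion.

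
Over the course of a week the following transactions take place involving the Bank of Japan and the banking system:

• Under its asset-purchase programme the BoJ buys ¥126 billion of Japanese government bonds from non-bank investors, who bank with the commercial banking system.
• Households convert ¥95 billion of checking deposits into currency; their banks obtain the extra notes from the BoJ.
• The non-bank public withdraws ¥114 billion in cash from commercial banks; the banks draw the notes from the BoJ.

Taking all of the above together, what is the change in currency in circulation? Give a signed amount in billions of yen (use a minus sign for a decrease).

Asset purchase (from non-banks) ¥126 billion: no currency enters or leaves circulation → 0.
Currency withdrawal ¥95 billion: notes leave the central bank → +¥95B.
Currency withdrawal ¥114 billion: notes leave the central bank → +¥114B.
Net: 0 + 95 + 114 = +¥209 billion.

+¥209 billion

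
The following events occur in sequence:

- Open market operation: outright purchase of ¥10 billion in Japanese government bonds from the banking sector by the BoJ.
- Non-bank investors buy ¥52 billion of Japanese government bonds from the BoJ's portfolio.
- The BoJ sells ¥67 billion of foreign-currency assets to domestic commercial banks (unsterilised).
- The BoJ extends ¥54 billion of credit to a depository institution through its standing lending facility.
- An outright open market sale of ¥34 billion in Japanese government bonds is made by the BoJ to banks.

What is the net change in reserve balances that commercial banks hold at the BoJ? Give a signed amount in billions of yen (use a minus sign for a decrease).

-¥89 billion

OMO purchase (from banks) ¥10 billion: the BoJ pays by crediting reserve accounts → +¥10B.
Asset sale (to non-banks) ¥52 billion: the non-bank buyers' banks settle from reserves → −¥52B.
FX sale ¥67 billion: the buying banks pay out of their reserve balances → −¥67B.
Discount-window loan ¥54 billion: the loan is credited to the bank's reserve account → +¥54B.
OMO sale (to banks) ¥34 billion: the buying banks pay out of their reserve balances → −¥34B.
Net: 10 − 52 − 67 + 54 − 34 = -¥89 billion.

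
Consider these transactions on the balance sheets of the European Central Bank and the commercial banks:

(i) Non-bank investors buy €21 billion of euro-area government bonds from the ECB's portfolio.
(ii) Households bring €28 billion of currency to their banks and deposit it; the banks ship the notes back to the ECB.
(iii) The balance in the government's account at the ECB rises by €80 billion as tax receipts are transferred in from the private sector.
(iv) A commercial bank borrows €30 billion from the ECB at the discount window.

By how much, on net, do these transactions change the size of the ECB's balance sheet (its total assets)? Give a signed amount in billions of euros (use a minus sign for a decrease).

+€9 billion

Asset sale (to non-banks) €21 billion: an ECB asset is shed → −€21B.
Currency deposit €28 billion: only the composition of liabilities changes → 0.
Government account inflow €80 billion: only the composition of liabilities changes → 0.
Discount-window loan €30 billion: an ECB asset is acquired → +€30B.
Net: −21 + 0 + 0 + 30 = +€9 billion.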